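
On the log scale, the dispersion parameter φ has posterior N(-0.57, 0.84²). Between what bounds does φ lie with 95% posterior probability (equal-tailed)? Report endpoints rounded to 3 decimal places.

[0.109, 2.934]

On the log scale the 95% interval is -0.57 ± 1.960 × 0.84 = [-2.2164, 1.0764].
Exponentiate: [e^-2.2164, e^1.0764] = [0.109, 2.934].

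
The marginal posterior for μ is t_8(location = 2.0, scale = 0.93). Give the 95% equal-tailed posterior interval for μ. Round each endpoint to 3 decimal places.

[-0.145, 4.145]

The t_8 distribution is symmetric; the 95% interval is 2.0 ± t·0.93 with t_{0.975,8} = 2.306.
Half-width: 2.306 × 0.93 = 2.145.
2.0 − 2.145 = -0.145; 2.0 + 2.145 = 4.145.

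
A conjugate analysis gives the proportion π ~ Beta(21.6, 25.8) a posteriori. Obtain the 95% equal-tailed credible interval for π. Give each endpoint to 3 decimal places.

[0.318, 0.597]

Posterior: Beta(21.6, 25.8).
Equal-tailed 95% interval: the 0.025 and 0.975 quantiles of Beta(21.6, 25.8).
Posterior mean ≈ 0.456, SD ≈ 0.072; a Normal approximation gives roughly [0.315, 0.596].
Exact: F⁻¹(0.025) = 0.318; F⁻¹(0.975) = 0.597.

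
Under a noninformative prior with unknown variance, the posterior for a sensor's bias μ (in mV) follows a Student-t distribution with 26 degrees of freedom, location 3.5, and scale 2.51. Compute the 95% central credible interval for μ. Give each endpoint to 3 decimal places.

The t_26 distribution is symmetric; the 95% interval is 3.5 ± t·2.51 with t_{0.975,26} = 2.056.
Half-width: 2.056 × 2.51 = 5.159.
3.5 − 5.159 = -1.659; 3.5 + 5.159 = 8.659.

[-1.659, 8.659]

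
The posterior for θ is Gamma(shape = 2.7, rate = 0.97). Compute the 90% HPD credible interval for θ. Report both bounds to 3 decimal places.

The posterior is unimodal and skewed, so the HPD interval has equal density at both endpoints and is the shortest 90% interval.
Solving f(0.324) = f(5.180) with F(5.180) − F(0.324) = 0.90 gives [0.324, 5.180].
For comparison, the equal-tailed interval is [0.688, 6.023]; the HPD is narrower and shifted toward the mode.

[0.324, 5.180]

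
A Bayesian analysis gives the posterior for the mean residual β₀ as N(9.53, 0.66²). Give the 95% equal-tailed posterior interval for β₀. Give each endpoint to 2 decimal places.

The posterior is symmetric, so the 95% equal-tailed interval is β₀ = 9.53 ± z·0.66 with z = 1.960.
Half-width: 1.960 × 0.66 = 1.29.
9.53 − 1.29 = 8.24; 9.53 + 1.29 = 10.82.

[8.24, 10.82]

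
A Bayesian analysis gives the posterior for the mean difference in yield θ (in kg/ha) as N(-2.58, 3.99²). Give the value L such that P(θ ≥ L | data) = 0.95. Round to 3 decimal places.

-9.143

Need L with P(θ ≥ L) = 0.95: L = -2.58 − z_{0.05}·3.99.
z = 1.645; L = -2.58 − 1.645 × 3.99 = -9.143.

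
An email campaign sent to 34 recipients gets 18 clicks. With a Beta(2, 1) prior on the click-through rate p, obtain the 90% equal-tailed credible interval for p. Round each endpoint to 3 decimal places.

[0.406, 0.672]

Posterior: Beta(2+18, 1+16) = Beta(20, 17).
Equal-tailed 90% interval: the 0.05 and 0.95 quantiles of Beta(20, 17).
Posterior mean ≈ 0.541, SD ≈ 0.081; a Normal approximation gives roughly [0.408, 0.674].
Exact: F⁻¹(0.05) = 0.406; F⁻¹(0.95) = 0.672.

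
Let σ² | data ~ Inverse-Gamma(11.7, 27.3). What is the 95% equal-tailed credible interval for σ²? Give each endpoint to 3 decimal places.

[1.415, 4.560]

Inverse-Gamma(11.7, 27.3) quantiles: F⁻¹(0.025) and F⁻¹(0.975).
Equivalently, 1/σ² ~ Gamma(11.7, rate = 27.3); invert its 0.975 and 0.025 quantiles.
Posterior mean ≈ 2.551, SD ≈ 0.819; a Normal approximation gives roughly [0.946, 4.157].
Exact: lower = 1.415; upper = 4.560.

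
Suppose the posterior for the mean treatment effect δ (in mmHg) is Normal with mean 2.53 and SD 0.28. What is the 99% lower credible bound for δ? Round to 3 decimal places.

1.879

Need L with P(δ ≥ L) = 0.99: L = 2.53 − z_{0.01}·0.28.
z = 2.326; L = 2.53 − 2.326 × 0.28 = 1.879.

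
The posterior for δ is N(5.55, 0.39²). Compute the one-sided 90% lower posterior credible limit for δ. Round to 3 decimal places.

Need L with P(δ ≥ L) = 0.90: L = 5.55 − z_{0.1}·0.39.
z = 1.282; L = 5.55 − 1.282 × 0.39 = 5.050.

5.050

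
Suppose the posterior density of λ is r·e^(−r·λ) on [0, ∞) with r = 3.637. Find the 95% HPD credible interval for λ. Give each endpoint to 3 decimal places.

[0.000, 0.824]

The exponential density is strictly decreasing on [0, ∞), so the HPD interval is anchored at 0: [0, q] with P(λ ≤ q) = 0.95.
q = −ln(1 − 0.95) / 3.637 = 2.9957 / 3.637 = 0.824.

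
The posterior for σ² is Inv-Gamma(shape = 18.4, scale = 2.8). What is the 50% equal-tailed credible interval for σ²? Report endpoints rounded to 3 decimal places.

[0.133, 0.182]

Inverse-Gamma(18.4, 2.8) quantiles: F⁻¹(0.25) and F⁻¹(0.75).
Equivalently, 1/σ² ~ Gamma(18.4, rate = 2.8); invert its 0.75 and 0.25 quantiles.
Posterior mean ≈ 0.161, SD ≈ 0.040; a Normal approximation gives roughly [0.134, 0.188].
Exact: lower = 0.133; upper = 0.182.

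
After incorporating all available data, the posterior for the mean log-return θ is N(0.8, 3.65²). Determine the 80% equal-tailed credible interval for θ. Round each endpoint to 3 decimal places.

[-3.878, 5.478]

The posterior is symmetric, so the 80% equal-tailed interval is θ = 0.8 ± z·3.65 with z = 1.282.
Half-width: 1.282 × 3.65 = 4.678.
0.8 − 4.678 = -3.878; 0.8 + 4.678 = 5.478.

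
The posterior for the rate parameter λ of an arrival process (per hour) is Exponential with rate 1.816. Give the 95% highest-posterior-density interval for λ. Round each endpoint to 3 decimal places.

The exponential density is strictly decreasing on [0, ∞), so the HPD interval is anchored at 0: [0, q] with P(λ ≤ q) = 0.95.
q = −ln(1 − 0.95) / 1.816 = 2.9957 / 1.816 = 1.650.

[0.000, 1.650]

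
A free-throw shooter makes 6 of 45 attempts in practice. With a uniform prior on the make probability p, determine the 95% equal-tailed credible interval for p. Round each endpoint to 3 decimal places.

Posterior: Beta(1+6, 1+39) = Beta(7, 40).
Equal-tailed 95% interval: the 0.025 and 0.975 quantiles of Beta(7, 40).
Posterior mean ≈ 0.149, SD ≈ 0.051; a Normal approximation gives roughly [0.048, 0.250].
Exact: F⁻¹(0.025) = 0.063; F⁻¹(0.975) = 0.263.

[0.063, 0.263]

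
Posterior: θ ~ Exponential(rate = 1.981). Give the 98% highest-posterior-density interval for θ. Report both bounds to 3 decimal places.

[0.000, 1.975]

The exponential density is strictly decreasing on [0, ∞), so the HPD interval is anchored at 0: [0, q] with P(θ ≤ q) = 0.98.
q = −ln(1 − 0.98) / 1.981 = 3.9120 / 1.981 = 1.975.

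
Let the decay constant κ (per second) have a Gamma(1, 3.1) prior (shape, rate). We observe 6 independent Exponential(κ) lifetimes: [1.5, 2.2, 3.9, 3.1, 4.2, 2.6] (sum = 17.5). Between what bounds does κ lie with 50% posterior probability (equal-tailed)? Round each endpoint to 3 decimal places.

[0.247, 0.415]

Posterior: Gamma(1+6, 3.1+17.5) = Gamma(7, 20.6) (shape, rate).
Equal-tailed 50% interval: Gamma(7, 20.6) quantiles at 0.25 and 0.75.
Posterior mean ≈ 0.340, SD ≈ 0.128; a Normal approximation gives roughly [0.253, 0.426].
Exact: lower = 0.247; upper = 0.415.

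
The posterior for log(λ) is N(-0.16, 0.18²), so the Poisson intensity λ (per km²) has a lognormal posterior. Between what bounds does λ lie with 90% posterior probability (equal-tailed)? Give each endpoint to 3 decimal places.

On the log scale the 90% interval is -0.16 ± 1.645 × 0.18 = [-0.4561, 0.1361].
Exponentiate: [e^-0.4561, e^0.1361] = [0.634, 1.146].

[0.634, 1.146]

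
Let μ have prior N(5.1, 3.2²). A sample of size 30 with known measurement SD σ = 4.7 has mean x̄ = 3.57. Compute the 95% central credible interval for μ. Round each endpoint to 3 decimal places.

Posterior precision = 1/3.2² + 30/4.7² = 0.0977 + 1.3581 = 1.4557, so posterior SD = 0.8288.
Posterior mean = (5.1/3.2² + 30·3.57/4.7²) / 1.4557 = 3.6726.
Interval: 3.6726 ± 1.960 × 0.8288 → [2.048, 5.297].

[2.048, 5.297]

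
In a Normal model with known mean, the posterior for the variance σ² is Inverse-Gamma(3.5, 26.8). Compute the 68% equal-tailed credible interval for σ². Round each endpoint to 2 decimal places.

[5.09, 15.52]

Inverse-Gamma(3.5, 26.8) quantiles: F⁻¹(0.16) and F⁻¹(0.84).
Equivalently, 1/σ² ~ Gamma(3.5, rate = 26.8); invert its 0.84 and 0.16 quantiles.
Posterior mean ≈ 10.72, SD ≈ 8.75; a Normal approximation gives roughly [2.02, 19.42].
Exact: lower = 5.09; upper = 15.52.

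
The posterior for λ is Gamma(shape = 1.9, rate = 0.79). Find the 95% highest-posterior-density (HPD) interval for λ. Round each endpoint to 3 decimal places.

[0.036, 5.818]

The posterior is unimodal and skewed, so the HPD interval has equal density at both endpoints and is the shortest 95% interval.
Solving f(0.036) = f(5.818) with F(5.818) − F(0.036) = 0.95 gives [0.036, 5.818].
For comparison, the equal-tailed interval is [0.268, 6.832]; the HPD is narrower and shifted toward the mode.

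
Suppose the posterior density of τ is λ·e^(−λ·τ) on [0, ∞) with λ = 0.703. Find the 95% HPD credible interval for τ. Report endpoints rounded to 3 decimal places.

[0.000, 4.261]

The exponential density is strictly decreasing on [0, ∞), so the HPD interval is anchored at 0: [0, q] with P(τ ≤ q) = 0.95.
q = −ln(1 − 0.95) / 0.703 = 2.9957 / 0.703 = 4.261.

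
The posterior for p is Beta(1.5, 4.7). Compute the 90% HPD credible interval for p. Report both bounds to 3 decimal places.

The posterior is unimodal and skewed, so the HPD interval has equal density at both endpoints and is the shortest 90% interval.
Solving f(0.004) = f(0.473) with F(0.473) − F(0.004) = 0.90 gives [0.004, 0.473].
For comparison, the equal-tailed interval is [0.035, 0.548]; the HPD is narrower and shifted toward the mode.

[0.004, 0.473]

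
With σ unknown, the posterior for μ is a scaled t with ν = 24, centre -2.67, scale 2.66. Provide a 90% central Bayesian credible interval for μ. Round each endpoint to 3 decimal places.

[-7.221, 1.881]

The t_24 distribution is symmetric; the 90% interval is -2.67 ± t·2.66 with t_{0.95,24} = 1.711.
Half-width: 1.711 × 2.66 = 4.551.
-2.67 − 4.551 = -7.221; -2.67 + 4.551 = 1.881.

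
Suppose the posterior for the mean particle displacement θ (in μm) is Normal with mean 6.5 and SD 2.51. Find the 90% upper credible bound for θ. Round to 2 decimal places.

9.72

Need U with P(θ ≤ U) = 0.90: U = 6.5 + z_{0.1}·2.51.
z = 1.282; U = 6.5 + 1.282 × 2.51 = 9.72.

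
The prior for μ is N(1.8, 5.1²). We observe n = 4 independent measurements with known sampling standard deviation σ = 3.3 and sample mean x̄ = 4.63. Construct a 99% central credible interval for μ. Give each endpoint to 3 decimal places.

Posterior precision = 1/5.1² + 4/3.3² = 0.0384 + 0.3673 = 0.4058, so posterior SD = 1.5699.
Posterior mean = (1.8/5.1² + 4·4.63/3.3²) / 0.4058 = 4.3618.
Interval: 4.3618 ± 2.576 × 1.5699 → [0.318, 8.406].

[0.318, 8.406]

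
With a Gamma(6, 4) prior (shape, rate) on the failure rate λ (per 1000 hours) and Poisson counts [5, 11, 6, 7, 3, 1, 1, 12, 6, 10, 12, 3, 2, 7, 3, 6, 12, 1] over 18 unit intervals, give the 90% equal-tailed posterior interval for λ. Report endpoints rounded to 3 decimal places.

[4.410, 6.005]

Posterior: Gamma(6+108, 4+18) = Gamma(114, 22) (shape, rate).
Equal-tailed 90% interval: Gamma(114, 22) quantiles at 0.05 and 0.95.
Posterior mean ≈ 5.182, SD ≈ 0.485; a Normal approximation gives roughly [4.384, 5.980].
Exact: lower = 4.410; upper = 6.005.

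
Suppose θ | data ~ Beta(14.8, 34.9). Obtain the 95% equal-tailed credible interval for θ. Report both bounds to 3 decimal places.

Posterior: Beta(14.8, 34.9).
Equal-tailed 95% interval: the 0.025 and 0.975 quantiles of Beta(14.8, 34.9).
Posterior mean ≈ 0.298, SD ≈ 0.064; a Normal approximation gives roughly [0.172, 0.424].
Exact: F⁻¹(0.025) = 0.180; F⁻¹(0.975) = 0.431.

[0.180, 0.431]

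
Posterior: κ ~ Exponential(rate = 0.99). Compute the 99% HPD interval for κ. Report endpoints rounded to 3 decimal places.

The exponential density is strictly decreasing on [0, ∞), so the HPD interval is anchored at 0: [0, q] with P(κ ≤ q) = 0.99.
q = −ln(1 − 0.99) / 0.99 = 4.6052 / 0.99 = 4.652.

[0.000, 4.652]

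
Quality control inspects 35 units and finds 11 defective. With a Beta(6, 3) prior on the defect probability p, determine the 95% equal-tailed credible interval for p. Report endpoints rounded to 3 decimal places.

[0.250, 0.533]

Posterior: Beta(6+11, 3+24) = Beta(17, 27).
Equal-tailed 95% interval: the 0.025 and 0.975 quantiles of Beta(17, 27).
Posterior mean ≈ 0.386, SD ≈ 0.073; a Normal approximation gives roughly [0.244, 0.529].
Exact: F⁻¹(0.025) = 0.250; F⁻¹(0.975) = 0.533.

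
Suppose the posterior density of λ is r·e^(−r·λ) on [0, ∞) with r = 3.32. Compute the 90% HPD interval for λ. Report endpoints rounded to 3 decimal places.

[0.000, 0.694]

The exponential density is strictly decreasing on [0, ∞), so the HPD interval is anchored at 0: [0, q] with P(λ ≤ q) = 0.90.
q = −ln(1 − 0.90) / 3.32 = 2.3026 / 3.32 = 0.694.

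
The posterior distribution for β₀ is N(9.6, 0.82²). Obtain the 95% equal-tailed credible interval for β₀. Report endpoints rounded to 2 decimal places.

[7.99, 11.21]

The posterior is symmetric, so the 95% equal-tailed interval is β₀ = 9.6 ± z·0.82 with z = 1.960.
Half-width: 1.960 × 0.82 = 1.61.
9.6 − 1.61 = 7.99; 9.6 + 1.61 = 11.21.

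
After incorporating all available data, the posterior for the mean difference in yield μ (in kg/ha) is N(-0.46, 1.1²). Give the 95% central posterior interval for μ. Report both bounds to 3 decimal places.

The posterior is symmetric, so the 95% equal-tailed interval is μ = -0.46 ± z·1.1 with z = 1.960.
Half-width: 1.960 × 1.1 = 2.156.
-0.46 − 2.156 = -2.616; -0.46 + 2.156 = 1.696.

[-2.616, 1.696]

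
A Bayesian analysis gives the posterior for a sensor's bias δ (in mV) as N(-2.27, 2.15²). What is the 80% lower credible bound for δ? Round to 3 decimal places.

-4.079

Need L with P(δ ≥ L) = 0.80: L = -2.27 − z_{0.2}·2.15.
z = 0.842; L = -2.27 − 0.842 × 2.15 = -4.079.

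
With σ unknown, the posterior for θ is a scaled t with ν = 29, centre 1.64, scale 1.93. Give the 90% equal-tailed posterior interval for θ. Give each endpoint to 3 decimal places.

The t_29 distribution is symmetric; the 90% interval is 1.64 ± t·1.93 with t_{0.95,29} = 1.699.
Half-width: 1.699 × 1.93 = 3.279.
1.64 − 3.279 = -1.639; 1.64 + 3.279 = 4.919.

[-1.639, 4.919]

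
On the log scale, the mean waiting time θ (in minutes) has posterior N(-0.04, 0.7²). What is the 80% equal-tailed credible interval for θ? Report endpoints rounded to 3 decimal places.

[0.392, 2.356]

On the log scale the 80% interval is -0.04 ± 1.282 × 0.7 = [-0.9371, 0.8571].
Exponentiate: [e^-0.9371, e^0.8571] = [0.392, 2.356].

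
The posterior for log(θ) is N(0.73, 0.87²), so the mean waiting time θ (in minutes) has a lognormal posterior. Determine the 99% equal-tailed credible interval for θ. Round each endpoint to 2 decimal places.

On the log scale the 99% interval is 0.73 ± 2.576 × 0.87 = [-1.5110, 2.9710].
Exponentiate: [e^-1.5110, e^2.9710] = [0.22, 19.51].

[0.22, 19.51]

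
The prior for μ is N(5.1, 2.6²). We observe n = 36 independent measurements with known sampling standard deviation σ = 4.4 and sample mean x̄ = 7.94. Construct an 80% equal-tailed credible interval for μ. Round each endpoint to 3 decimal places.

[6.826, 8.635]

Posterior precision = 1/2.6² + 36/4.4² = 0.1479 + 1.8595 = 2.0074, so posterior SD = 0.7058.
Posterior mean = (5.1/2.6² + 36·7.94/4.4²) / 2.0074 = 7.7307.
Interval: 7.7307 ± 1.282 × 0.7058 → [6.826, 8.635].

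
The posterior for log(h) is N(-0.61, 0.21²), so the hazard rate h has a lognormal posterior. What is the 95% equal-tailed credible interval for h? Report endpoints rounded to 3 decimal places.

[0.360, 0.820]

On the log scale the 95% interval is -0.61 ± 1.960 × 0.21 = [-1.0216, -0.1984].
Exponentiate: [e^-1.0216, e^-0.1984] = [0.360, 0.820].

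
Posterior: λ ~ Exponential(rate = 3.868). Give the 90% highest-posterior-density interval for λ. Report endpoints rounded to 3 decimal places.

The exponential density is strictly decreasing on [0, ∞), so the HPD interval is anchored at 0: [0, q] with P(λ ≤ q) = 0.90.
q = −ln(1 − 0.90) / 3.868 = 2.3026 / 3.868 = 0.595.

[0.000, 0.595]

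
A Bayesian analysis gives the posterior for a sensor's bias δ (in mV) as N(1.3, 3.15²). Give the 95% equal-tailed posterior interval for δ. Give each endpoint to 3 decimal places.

[-4.874, 7.474]

The posterior is symmetric, so the 95% equal-tailed interval is δ = 1.3 ± z·3.15 with z = 1.960.
Half-width: 1.960 × 3.15 = 6.174.
1.3 − 6.174 = -4.874; 1.3 + 6.174 = 7.474.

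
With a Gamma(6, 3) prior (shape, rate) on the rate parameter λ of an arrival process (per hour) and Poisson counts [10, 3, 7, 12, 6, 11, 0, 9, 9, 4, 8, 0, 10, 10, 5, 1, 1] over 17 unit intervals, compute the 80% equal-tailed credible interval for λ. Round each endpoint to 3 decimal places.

[4.933, 6.288]

Posterior: Gamma(6+106, 3+17) = Gamma(112, 20) (shape, rate).
Equal-tailed 80% interval: Gamma(112, 20) quantiles at 0.1 and 0.9.
Posterior mean ≈ 5.600, SD ≈ 0.529; a Normal approximation gives roughly [4.922, 6.278].
Exact: lower = 4.933; upper = 6.288.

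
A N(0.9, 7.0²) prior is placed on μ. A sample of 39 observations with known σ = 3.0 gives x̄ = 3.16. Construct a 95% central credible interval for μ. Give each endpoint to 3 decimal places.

[2.210, 4.089]

Posterior precision = 1/7.0² + 39/3.0² = 0.0204 + 4.3333 = 4.3537, so posterior SD = 0.4793.
Posterior mean = (0.9/7.0² + 39·3.16/3.0²) / 4.3537 = 3.1494.
Interval: 3.1494 ± 1.960 × 0.4793 → [2.210, 4.089].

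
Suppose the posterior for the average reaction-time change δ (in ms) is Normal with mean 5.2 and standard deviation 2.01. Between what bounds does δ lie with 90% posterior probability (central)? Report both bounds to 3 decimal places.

[1.894, 8.506]

The posterior is symmetric, so the 90% equal-tailed interval is δ = 5.2 ± z·2.01 with z = 1.645.
Half-width: 1.645 × 2.01 = 3.306.
5.2 − 3.306 = 1.894; 5.2 + 3.306 = 8.506.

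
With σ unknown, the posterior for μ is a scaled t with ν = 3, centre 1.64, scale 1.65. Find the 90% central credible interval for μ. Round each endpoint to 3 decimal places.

The t_3 distribution is symmetric; the 90% interval is 1.64 ± t·1.65 with t_{0.95,3} = 2.353.
Half-width: 2.353 × 1.65 = 3.883.
1.64 − 3.883 = -2.243; 1.64 + 3.883 = 5.523.

[-2.243, 5.523]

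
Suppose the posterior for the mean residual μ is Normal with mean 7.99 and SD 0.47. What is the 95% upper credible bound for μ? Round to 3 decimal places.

Need U with P(μ ≤ U) = 0.95: U = 7.99 + z_{0.05}·0.47.
z = 1.645; U = 7.99 + 1.645 × 0.47 = 8.763.

8.763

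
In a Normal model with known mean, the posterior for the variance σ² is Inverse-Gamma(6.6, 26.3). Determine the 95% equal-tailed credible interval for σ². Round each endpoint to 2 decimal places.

Inverse-Gamma(6.6, 26.3) quantiles: F⁻¹(0.025) and F⁻¹(0.975).
Equivalently, 1/σ² ~ Gamma(6.6, rate = 26.3); invert its 0.975 and 0.025 quantiles.
Posterior mean ≈ 4.70, SD ≈ 2.19; a Normal approximation gives roughly [0.40, 8.99].
Exact: lower = 2.10; upper = 10.25.

[2.10, 10.25]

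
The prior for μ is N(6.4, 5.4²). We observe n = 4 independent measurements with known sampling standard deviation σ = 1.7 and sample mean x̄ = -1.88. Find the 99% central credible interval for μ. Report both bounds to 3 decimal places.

Posterior precision = 1/5.4² + 4/1.7² = 0.0343 + 1.3841 = 1.4184, so posterior SD = 0.8397.
Posterior mean = (6.4/5.4² + 4·-1.88/1.7²) / 1.4184 = -1.6798.
Interval: -1.6798 ± 2.576 × 0.8397 → [-3.843, 0.483].

[-3.843, 0.483]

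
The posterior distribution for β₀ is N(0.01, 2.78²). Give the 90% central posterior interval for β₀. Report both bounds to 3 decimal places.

The posterior is symmetric, so the 90% equal-tailed interval is β₀ = 0.01 ± z·2.78 with z = 1.645.
Half-width: 1.645 × 2.78 = 4.573.
0.01 − 4.573 = -4.563; 0.01 + 4.573 = 4.583.

[-4.563, 4.583]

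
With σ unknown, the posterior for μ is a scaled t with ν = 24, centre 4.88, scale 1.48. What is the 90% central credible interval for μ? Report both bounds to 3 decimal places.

[2.348, 7.412]

The t_24 distribution is symmetric; the 90% interval is 4.88 ± t·1.48 with t_{0.95,24} = 1.711.
Half-width: 1.711 × 1.48 = 2.532.
4.88 − 2.532 = 2.348; 4.88 + 2.532 = 7.412.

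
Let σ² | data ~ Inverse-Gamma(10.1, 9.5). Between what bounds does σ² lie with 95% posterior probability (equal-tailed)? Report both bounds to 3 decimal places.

[0.552, 1.953]

Inverse-Gamma(10.1, 9.5) quantiles: F⁻¹(0.025) and F⁻¹(0.975).
Equivalently, 1/σ² ~ Gamma(10.1, rate = 9.5); invert its 0.975 and 0.025 quantiles.
Posterior mean ≈ 1.044, SD ≈ 0.367; a Normal approximation gives roughly [0.325, 1.763].
Exact: lower = 0.552; upper = 1.953.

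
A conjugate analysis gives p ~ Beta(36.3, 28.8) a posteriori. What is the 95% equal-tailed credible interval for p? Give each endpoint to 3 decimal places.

Posterior: Beta(36.3, 28.8).
Equal-tailed 95% interval: the 0.025 and 0.975 quantiles of Beta(36.3, 28.8).
Posterior mean ≈ 0.558, SD ≈ 0.061; a Normal approximation gives roughly [0.438, 0.677].
Exact: F⁻¹(0.025) = 0.437; F⁻¹(0.975) = 0.675.

[0.437, 0.675]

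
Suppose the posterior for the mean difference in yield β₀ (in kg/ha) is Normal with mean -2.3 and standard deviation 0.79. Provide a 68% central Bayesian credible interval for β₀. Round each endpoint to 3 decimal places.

[-3.086, -1.514]

The posterior is symmetric, so the 68% equal-tailed interval is β₀ = -2.3 ± z·0.79 with z = 0.994.
Half-width: 0.994 × 0.79 = 0.786.
-2.3 − 0.786 = -3.086; -2.3 + 0.786 = -1.514.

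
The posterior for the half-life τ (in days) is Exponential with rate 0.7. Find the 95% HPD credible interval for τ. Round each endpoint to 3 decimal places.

The exponential density is strictly decreasing on [0, ∞), so the HPD interval is anchored at 0: [0, q] with P(τ ≤ q) = 0.95.
q = −ln(1 − 0.95) / 0.7 = 2.9957 / 0.7 = 4.280.

[0.000, 4.280]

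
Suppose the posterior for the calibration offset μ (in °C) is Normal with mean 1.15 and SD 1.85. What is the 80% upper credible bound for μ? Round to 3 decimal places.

Need U with P(μ ≤ U) = 0.80: U = 1.15 + z_{0.2}·1.85.
z = 0.842; U = 1.15 + 0.842 × 1.85 = 2.707.

2.707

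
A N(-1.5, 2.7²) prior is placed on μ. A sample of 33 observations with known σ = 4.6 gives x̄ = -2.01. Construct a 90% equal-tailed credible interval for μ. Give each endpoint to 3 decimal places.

[-3.232, -0.706]

Posterior precision = 1/2.7² + 33/4.6² = 0.1372 + 1.5595 = 1.6967, so posterior SD = 0.7677.
Posterior mean = (-1.5/2.7² + 33·-2.01/4.6²) / 1.6967 = -1.9688.
Interval: -1.9688 ± 1.645 × 0.7677 → [-3.232, -0.706].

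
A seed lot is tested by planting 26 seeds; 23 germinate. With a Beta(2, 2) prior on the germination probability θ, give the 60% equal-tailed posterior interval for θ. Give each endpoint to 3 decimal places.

Posterior: Beta(2+23, 2+3) = Beta(25, 5).
Equal-tailed 60% interval: the 0.2 and 0.8 quantiles of Beta(25, 5).
Posterior mean ≈ 0.833, SD ≈ 0.067; a Normal approximation gives roughly [0.777, 0.890].
Exact: F⁻¹(0.2) = 0.779; F⁻¹(0.8) = 0.892.

[0.779, 0.892]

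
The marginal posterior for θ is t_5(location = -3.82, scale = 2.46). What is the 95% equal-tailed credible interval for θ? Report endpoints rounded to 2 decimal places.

[-10.14, 2.50]

The t_5 distribution is symmetric; the 95% interval is -3.82 ± t·2.46 with t_{0.975,5} = 2.571.
Half-width: 2.571 × 2.46 = 6.32.
-3.82 − 6.32 = -10.14; -3.82 + 6.32 = 2.50.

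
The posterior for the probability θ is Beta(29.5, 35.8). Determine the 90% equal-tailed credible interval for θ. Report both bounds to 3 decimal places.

Posterior: Beta(29.5, 35.8).
Equal-tailed 90% interval: the 0.05 and 0.95 quantiles of Beta(29.5, 35.8).
Posterior mean ≈ 0.452, SD ≈ 0.061; a Normal approximation gives roughly [0.351, 0.552].
Exact: F⁻¹(0.05) = 0.352; F⁻¹(0.95) = 0.553.

[0.352, 0.553]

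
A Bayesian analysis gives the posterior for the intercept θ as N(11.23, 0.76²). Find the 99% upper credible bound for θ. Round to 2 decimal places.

13.00

Need U with P(θ ≤ U) = 0.99: U = 11.23 + z_{0.01}·0.76.
z = 2.326; U = 11.23 + 2.326 × 0.76 = 13.00.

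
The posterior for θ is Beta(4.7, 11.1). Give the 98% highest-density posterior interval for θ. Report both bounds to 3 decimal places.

[0.072, 0.564]

The posterior is unimodal and skewed, so the HPD interval has equal density at both endpoints and is the shortest 98% interval.
Solving f(0.072) = f(0.564) with F(0.564) − F(0.072) = 0.98 gives [0.072, 0.564].
For comparison, the equal-tailed interval is [0.085, 0.583]; the HPD is narrower and shifted toward the mode.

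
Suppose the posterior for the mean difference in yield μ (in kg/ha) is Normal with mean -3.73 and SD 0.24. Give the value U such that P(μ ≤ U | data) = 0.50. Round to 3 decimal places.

-3.730

Need U with P(μ ≤ U) = 0.50: U = -3.73 + z_{0.5}·0.24.
z = 0.000; U = -3.73 + 0.000 × 0.24 = -3.730.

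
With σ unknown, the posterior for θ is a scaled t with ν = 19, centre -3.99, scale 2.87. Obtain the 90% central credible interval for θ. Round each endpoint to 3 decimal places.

[-8.953, 0.973]

The t_19 distribution is symmetric; the 90% interval is -3.99 ± t·2.87 with t_{0.95,19} = 1.729.
Half-width: 1.729 × 2.87 = 4.963.
-3.99 − 4.963 = -8.953; -3.99 + 4.963 = 0.973.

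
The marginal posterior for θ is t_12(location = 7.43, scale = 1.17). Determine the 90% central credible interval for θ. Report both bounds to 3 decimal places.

[5.345, 9.515]

The t_12 distribution is symmetric; the 90% interval is 7.43 ± t·1.17 with t_{0.95,12} = 1.782.
Half-width: 1.782 × 1.17 = 2.085.
7.43 − 2.085 = 5.345; 7.43 + 2.085 = 9.515.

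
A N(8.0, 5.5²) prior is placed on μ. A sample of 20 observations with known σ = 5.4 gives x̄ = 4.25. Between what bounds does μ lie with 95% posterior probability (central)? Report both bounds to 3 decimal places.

Posterior precision = 1/5.5² + 20/5.4² = 0.0331 + 0.6859 = 0.7189, so posterior SD = 1.1794.
Posterior mean = (8.0/5.5² + 20·4.25/5.4²) / 0.7189 = 4.4224.
Interval: 4.4224 ± 1.960 × 1.1794 → [2.111, 6.734].

[2.111, 6.734]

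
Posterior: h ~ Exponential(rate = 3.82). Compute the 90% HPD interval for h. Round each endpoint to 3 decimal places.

The exponential density is strictly decreasing on [0, ∞), so the HPD interval is anchored at 0: [0, q] with P(h ≤ q) = 0.90.
q = −ln(1 − 0.90) / 3.82 = 2.3026 / 3.82 = 0.603.

[0.000, 0.603]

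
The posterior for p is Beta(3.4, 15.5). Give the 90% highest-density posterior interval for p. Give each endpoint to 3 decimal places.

The posterior is unimodal and skewed, so the HPD interval has equal density at both endpoints and is the shortest 90% interval.
Solving f(0.043) = f(0.311) with F(0.311) − F(0.043) = 0.90 gives [0.043, 0.311].
For comparison, the equal-tailed interval is [0.060, 0.339]; the HPD is narrower and shifted toward the mode.

[0.043, 0.311]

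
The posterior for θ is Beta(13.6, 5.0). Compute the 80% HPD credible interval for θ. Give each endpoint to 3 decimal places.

The posterior is unimodal and skewed, so the HPD interval has equal density at both endpoints and is the shortest 80% interval.
Solving f(0.616) = f(0.871) with F(0.871) − F(0.616) = 0.80 gives [0.616, 0.871].
For comparison, the equal-tailed interval is [0.596, 0.855]; the HPD is narrower and shifted toward the mode.

[0.616, 0.871]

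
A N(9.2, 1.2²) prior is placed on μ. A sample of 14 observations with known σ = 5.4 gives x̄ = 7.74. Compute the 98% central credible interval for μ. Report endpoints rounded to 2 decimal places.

Posterior precision = 1/1.2² + 14/5.4² = 0.6944 + 0.4801 = 1.1746, so posterior SD = 0.9227.
Posterior mean = (9.2/1.2² + 14·7.74/5.4²) / 1.1746 = 8.6032.
Interval: 8.6032 ± 2.326 × 0.9227 → [6.46, 10.75].

[6.46, 10.75]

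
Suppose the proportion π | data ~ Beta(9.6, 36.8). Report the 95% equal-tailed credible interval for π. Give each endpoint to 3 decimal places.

[0.104, 0.333]

Posterior: Beta(9.6, 36.8).
Equal-tailed 95% interval: the 0.025 and 0.975 quantiles of Beta(9.6, 36.8).
Posterior mean ≈ 0.207, SD ≈ 0.059; a Normal approximation gives roughly [0.092, 0.322].
Exact: F⁻¹(0.025) = 0.104; F⁻¹(0.975) = 0.333.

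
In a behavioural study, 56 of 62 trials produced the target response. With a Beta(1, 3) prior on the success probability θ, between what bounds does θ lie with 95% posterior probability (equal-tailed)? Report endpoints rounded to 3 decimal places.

[0.772, 0.935]

Posterior: Beta(1+56, 3+6) = Beta(57, 9).
Equal-tailed 95% interval: the 0.025 and 0.975 quantiles of Beta(57, 9).
Posterior mean ≈ 0.864, SD ≈ 0.042; a Normal approximation gives roughly [0.781, 0.946].
Exact: F⁻¹(0.025) = 0.772; F⁻¹(0.975) = 0.935.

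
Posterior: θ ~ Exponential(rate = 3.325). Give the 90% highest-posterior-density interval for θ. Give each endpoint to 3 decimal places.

The exponential density is strictly decreasing on [0, ∞), so the HPD interval is anchored at 0: [0, q] with P(θ ≤ q) = 0.90.
q = −ln(1 − 0.90) / 3.325 = 2.3026 / 3.325 = 0.693.

[0.000, 0.693]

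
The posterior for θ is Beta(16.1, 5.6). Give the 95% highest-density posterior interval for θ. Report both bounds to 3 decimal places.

The posterior is unimodal and skewed, so the HPD interval has equal density at both endpoints and is the shortest 95% interval.
Solving f(0.561) = f(0.910) with F(0.910) − F(0.561) = 0.95 gives [0.561, 0.910].
For comparison, the equal-tailed interval is [0.544, 0.898]; the HPD is narrower and shifted toward the mode.

[0.561, 0.910]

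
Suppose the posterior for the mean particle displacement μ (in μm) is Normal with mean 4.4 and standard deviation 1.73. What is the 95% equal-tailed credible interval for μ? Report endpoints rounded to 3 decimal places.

The posterior is symmetric, so the 95% equal-tailed interval is μ = 4.4 ± z·1.73 with z = 1.960.
Half-width: 1.960 × 1.73 = 3.391.
4.4 − 3.391 = 1.009; 4.4 + 3.391 = 7.791.

[1.009, 7.791]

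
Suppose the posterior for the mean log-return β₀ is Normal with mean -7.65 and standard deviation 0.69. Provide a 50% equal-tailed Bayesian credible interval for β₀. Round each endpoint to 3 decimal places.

[-8.115, -7.185]

The posterior is symmetric, so the 50% equal-tailed interval is β₀ = -7.65 ± z·0.69 with z = 0.674.
Half-width: 0.674 × 0.69 = 0.465.
-7.65 − 0.465 = -8.115; -7.65 + 0.465 = -7.185.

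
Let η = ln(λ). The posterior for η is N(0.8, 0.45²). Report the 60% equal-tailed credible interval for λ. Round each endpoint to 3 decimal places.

[1.524, 3.250]

On the log scale the 60% interval is 0.8 ± 0.842 × 0.45 = [0.4213, 1.1787].
Exponentiate: [e^0.4213, e^1.1787] = [1.524, 3.250].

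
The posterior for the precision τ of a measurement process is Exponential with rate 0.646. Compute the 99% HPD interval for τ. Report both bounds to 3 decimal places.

[0.000, 7.129]

The exponential density is strictly decreasing on [0, ∞), so the HPD interval is anchored at 0: [0, q] with P(τ ≤ q) = 0.99.
q = −ln(1 − 0.99) / 0.646 = 4.6052 / 0.646 = 7.129.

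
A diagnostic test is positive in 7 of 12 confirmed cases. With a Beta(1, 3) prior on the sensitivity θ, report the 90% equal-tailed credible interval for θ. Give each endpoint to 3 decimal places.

[0.300, 0.700]

Posterior: Beta(1+7, 3+5) = Beta(8, 8).
Equal-tailed 90% interval: the 0.05 and 0.95 quantiles of Beta(8, 8).
Posterior mean ≈ 0.500, SD ≈ 0.121; a Normal approximation gives roughly [0.301, 0.699].
Exact: F⁻¹(0.05) = 0.300; F⁻¹(0.95) = 0.700.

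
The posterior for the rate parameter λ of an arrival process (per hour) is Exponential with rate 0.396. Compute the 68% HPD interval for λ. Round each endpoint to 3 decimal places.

[0.000, 2.877]

The exponential density is strictly decreasing on [0, ∞), so the HPD interval is anchored at 0: [0, q] with P(λ ≤ q) = 0.68.
q = −ln(1 − 0.68) / 0.396 = 1.1394 / 0.396 = 2.877.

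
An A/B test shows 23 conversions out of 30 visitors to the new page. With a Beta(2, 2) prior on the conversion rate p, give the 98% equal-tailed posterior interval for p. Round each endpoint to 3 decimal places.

Posterior: Beta(2+23, 2+7) = Beta(25, 9).
Equal-tailed 98% interval: the 0.01 and 0.99 quantiles of Beta(25, 9).
Posterior mean ≈ 0.735, SD ≈ 0.075; a Normal approximation gives roughly [0.562, 0.909].
Exact: F⁻¹(0.01) = 0.545; F⁻¹(0.99) = 0.886.

[0.545, 0.886]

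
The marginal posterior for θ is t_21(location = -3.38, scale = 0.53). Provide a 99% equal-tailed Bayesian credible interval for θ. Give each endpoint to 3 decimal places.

The t_21 distribution is symmetric; the 99% interval is -3.38 ± t·0.53 with t_{0.995,21} = 2.831.
Half-width: 2.831 × 0.53 = 1.501.
-3.38 − 1.501 = -4.881; -3.38 + 1.501 = -1.879.

[-4.881, -1.879]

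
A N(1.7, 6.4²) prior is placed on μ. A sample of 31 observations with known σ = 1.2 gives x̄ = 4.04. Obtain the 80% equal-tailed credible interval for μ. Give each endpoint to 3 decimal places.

[3.761, 4.313]

Posterior precision = 1/6.4² + 31/1.2² = 0.0244 + 21.5278 = 21.5522, so posterior SD = 0.2154.
Posterior mean = (1.7/6.4² + 31·4.04/1.2²) / 21.5522 = 4.0373.
Interval: 4.0373 ± 1.282 × 0.2154 → [3.761, 4.313].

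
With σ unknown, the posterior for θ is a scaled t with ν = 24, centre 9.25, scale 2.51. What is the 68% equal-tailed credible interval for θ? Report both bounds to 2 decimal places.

The t_24 distribution is symmetric; the 68% interval is 9.25 ± t·2.51 with t_{0.84,24} = 1.015.
Half-width: 1.015 × 2.51 = 2.55.
9.25 − 2.55 = 6.70; 9.25 + 2.55 = 11.80.

[6.70, 11.80]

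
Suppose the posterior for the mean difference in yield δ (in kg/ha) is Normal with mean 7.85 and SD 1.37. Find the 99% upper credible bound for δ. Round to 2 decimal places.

Need U with P(δ ≤ U) = 0.99: U = 7.85 + z_{0.01}·1.37.
z = 2.326; U = 7.85 + 2.326 × 1.37 = 11.04.

11.04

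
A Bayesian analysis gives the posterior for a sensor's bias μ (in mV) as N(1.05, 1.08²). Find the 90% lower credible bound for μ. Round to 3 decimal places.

-0.334

Need L with P(μ ≥ L) = 0.90: L = 1.05 − z_{0.1}·1.08.
z = 1.282; L = 1.05 − 1.282 × 1.08 = -0.334.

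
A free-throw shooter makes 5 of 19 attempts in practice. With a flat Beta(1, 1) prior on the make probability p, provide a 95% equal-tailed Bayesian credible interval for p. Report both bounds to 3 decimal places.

[0.119, 0.491]

Posterior: Beta(1+5, 1+14) = Beta(6, 15).
Equal-tailed 95% interval: the 0.025 and 0.975 quantiles of Beta(6, 15).
Posterior mean ≈ 0.286, SD ≈ 0.096; a Normal approximation gives roughly [0.097, 0.474].
Exact: F⁻¹(0.025) = 0.119; F⁻¹(0.975) = 0.491.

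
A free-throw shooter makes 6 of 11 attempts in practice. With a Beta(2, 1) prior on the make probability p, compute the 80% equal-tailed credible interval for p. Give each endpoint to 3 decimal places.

[0.402, 0.736]

Posterior: Beta(2+6, 1+5) = Beta(8, 6).
Equal-tailed 80% interval: the 0.1 and 0.9 quantiles of Beta(8, 6).
Posterior mean ≈ 0.571, SD ≈ 0.128; a Normal approximation gives roughly [0.408, 0.735].
Exact: F⁻¹(0.1) = 0.402; F⁻¹(0.9) = 0.736.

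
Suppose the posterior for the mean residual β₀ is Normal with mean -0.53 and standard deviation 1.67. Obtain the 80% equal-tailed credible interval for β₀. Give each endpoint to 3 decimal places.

[-2.670, 1.610]

The posterior is symmetric, so the 80% equal-tailed interval is β₀ = -0.53 ± z·1.67 with z = 1.282.
Half-width: 1.282 × 1.67 = 2.140.
-0.53 − 2.140 = -2.670; -0.53 + 2.140 = 1.610.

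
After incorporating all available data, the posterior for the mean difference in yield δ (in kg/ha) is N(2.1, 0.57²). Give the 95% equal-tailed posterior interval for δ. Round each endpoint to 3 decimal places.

[0.983, 3.217]

The posterior is symmetric, so the 95% equal-tailed interval is δ = 2.1 ± z·0.57 with z = 1.960.
Half-width: 1.960 × 0.57 = 1.117.
2.1 − 1.117 = 0.983; 2.1 + 1.117 = 3.217.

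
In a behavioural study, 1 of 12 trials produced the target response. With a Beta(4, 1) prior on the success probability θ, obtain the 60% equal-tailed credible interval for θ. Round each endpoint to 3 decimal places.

Posterior: Beta(4+1, 1+11) = Beta(5, 12).
Equal-tailed 60% interval: the 0.2 and 0.8 quantiles of Beta(5, 12).
Posterior mean ≈ 0.294, SD ≈ 0.107; a Normal approximation gives roughly [0.204, 0.385].
Exact: F⁻¹(0.2) = 0.199; F⁻¹(0.8) = 0.385.

[0.199, 0.385]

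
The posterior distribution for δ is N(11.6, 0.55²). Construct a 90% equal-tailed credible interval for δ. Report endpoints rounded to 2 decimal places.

[10.70, 12.50]

The posterior is symmetric, so the 90% equal-tailed interval is δ = 11.6 ± z·0.55 with z = 1.645.
Half-width: 1.645 × 0.55 = 0.90.
11.6 − 0.90 = 10.70; 11.6 + 0.90 = 12.50.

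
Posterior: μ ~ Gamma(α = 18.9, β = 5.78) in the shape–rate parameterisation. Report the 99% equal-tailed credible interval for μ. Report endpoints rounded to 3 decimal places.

Posterior: Gamma(shape 18.9, rate 5.78).
Equal-tailed 99% interval: Gamma(18.9, 5.78) quantiles at 0.005 and 0.995.
Posterior mean ≈ 3.270, SD ≈ 0.752; a Normal approximation gives roughly [1.332, 5.207].
Exact: lower = 1.656; upper = 5.530.

[1.656, 5.530]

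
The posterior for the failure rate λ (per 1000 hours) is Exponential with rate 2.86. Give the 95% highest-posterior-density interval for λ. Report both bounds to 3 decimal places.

[0.000, 1.047]

The exponential density is strictly decreasing on [0, ∞), so the HPD interval is anchored at 0: [0, q] with P(λ ≤ q) = 0.95.
q = −ln(1 − 0.95) / 2.86 = 2.9957 / 2.86 = 1.047.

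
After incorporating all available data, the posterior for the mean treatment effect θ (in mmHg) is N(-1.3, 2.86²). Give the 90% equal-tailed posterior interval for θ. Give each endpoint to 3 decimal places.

The posterior is symmetric, so the 90% equal-tailed interval is θ = -1.3 ± z·2.86 with z = 1.645.
Half-width: 1.645 × 2.86 = 4.704.
-1.3 − 4.704 = -6.004; -1.3 + 4.704 = 3.404.

[-6.004, 3.404]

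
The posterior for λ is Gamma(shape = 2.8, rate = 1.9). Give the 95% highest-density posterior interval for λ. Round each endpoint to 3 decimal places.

The posterior is unimodal and skewed, so the HPD interval has equal density at both endpoints and is the shortest 95% interval.
Solving f(0.124) = f(3.201) with F(3.201) − F(0.124) = 0.95 gives [0.124, 3.201].
For comparison, the equal-tailed interval is [0.281, 3.634]; the HPD is narrower and shifted toward the mode.

[0.124, 3.201]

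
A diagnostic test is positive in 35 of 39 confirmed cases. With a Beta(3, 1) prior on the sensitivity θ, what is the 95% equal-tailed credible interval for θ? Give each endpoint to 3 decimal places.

Posterior: Beta(3+35, 1+4) = Beta(38, 5).
Equal-tailed 95% interval: the 0.025 and 0.975 quantiles of Beta(38, 5).
Posterior mean ≈ 0.884, SD ≈ 0.048; a Normal approximation gives roughly [0.789, 0.978].
Exact: F⁻¹(0.025) = 0.774; F⁻¹(0.975) = 0.960.

[0.774, 0.960]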